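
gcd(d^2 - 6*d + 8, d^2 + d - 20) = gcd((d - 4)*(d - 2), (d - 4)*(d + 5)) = d - 4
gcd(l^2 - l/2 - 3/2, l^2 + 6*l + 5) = l + 1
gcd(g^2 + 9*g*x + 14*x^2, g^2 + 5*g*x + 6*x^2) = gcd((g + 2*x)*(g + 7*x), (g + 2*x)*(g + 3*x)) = g + 2*x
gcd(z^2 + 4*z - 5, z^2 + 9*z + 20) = z + 5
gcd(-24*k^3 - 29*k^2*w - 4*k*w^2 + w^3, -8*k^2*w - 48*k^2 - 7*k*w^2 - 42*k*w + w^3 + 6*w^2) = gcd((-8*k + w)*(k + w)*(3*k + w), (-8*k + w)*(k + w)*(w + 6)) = -8*k^2 - 7*k*w + w^2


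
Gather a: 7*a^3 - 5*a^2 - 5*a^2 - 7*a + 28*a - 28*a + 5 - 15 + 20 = 7*a^3 - 10*a^2 - 7*a + 10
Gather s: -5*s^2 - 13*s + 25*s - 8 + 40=-5*s^2 + 12*s + 32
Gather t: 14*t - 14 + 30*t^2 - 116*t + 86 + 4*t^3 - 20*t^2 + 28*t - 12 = 4*t^3 + 10*t^2 - 74*t + 60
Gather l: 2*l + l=3*l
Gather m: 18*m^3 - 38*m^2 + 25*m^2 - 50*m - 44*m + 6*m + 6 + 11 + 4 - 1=18*m^3 - 13*m^2 - 88*m + 20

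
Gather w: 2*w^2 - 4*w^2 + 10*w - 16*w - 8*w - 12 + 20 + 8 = -2*w^2 - 14*w + 16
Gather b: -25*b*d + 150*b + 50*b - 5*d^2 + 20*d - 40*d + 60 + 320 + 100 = b*(200 - 25*d) - 5*d^2 - 20*d + 480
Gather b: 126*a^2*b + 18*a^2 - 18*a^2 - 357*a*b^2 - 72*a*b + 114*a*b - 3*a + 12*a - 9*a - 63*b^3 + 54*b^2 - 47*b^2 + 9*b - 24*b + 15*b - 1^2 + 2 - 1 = -63*b^3 + b^2*(7 - 357*a) + b*(126*a^2 + 42*a)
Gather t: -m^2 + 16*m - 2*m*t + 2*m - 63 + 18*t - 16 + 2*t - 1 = -m^2 + 18*m + t*(20 - 2*m) - 80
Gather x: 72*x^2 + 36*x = 72*x^2 + 36*x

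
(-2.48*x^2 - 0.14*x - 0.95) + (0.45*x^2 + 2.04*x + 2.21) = -2.03*x^2 + 1.9*x + 1.26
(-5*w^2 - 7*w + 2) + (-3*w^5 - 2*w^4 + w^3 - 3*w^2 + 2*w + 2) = -3*w^5 - 2*w^4 + w^3 - 8*w^2 - 5*w + 4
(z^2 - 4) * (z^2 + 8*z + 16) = z^4 + 8*z^3 + 12*z^2 - 32*z - 64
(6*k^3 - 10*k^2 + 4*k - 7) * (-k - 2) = -6*k^4 - 2*k^3 + 16*k^2 - k + 14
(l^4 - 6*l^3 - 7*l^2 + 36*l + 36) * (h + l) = h*l^4 - 6*h*l^3 - 7*h*l^2 + 36*h*l + 36*h + l^5 - 6*l^4 - 7*l^3 + 36*l^2 + 36*l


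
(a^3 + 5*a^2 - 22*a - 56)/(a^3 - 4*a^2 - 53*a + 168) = (a^2 - 2*a - 8)/(a^2 - 11*a + 24)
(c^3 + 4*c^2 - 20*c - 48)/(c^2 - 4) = (c^2 + 2*c - 24)/(c - 2)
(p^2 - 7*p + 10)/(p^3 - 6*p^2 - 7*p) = (-p^2 + 7*p - 10)/(p*(-p^2 + 6*p + 7))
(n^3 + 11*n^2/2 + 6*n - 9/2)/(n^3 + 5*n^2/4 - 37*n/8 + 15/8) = 4*(n + 3)/(4*n - 5)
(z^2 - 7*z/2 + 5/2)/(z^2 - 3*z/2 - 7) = (-2*z^2 + 7*z - 5)/(-2*z^2 + 3*z + 14)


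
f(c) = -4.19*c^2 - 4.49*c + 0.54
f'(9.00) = -79.91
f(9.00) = -379.26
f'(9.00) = -79.91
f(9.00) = -379.26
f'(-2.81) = 19.06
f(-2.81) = -19.93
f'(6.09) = -55.52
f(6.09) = -182.20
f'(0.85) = -11.61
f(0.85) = -6.30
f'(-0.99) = 3.81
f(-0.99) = 0.88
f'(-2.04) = 12.61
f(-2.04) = -7.74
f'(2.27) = -23.51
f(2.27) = -31.24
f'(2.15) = -22.51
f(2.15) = -28.48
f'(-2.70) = 18.14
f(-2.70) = -17.88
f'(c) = -8.38*c - 4.49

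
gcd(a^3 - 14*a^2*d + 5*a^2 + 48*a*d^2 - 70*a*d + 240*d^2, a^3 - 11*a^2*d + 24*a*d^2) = a - 8*d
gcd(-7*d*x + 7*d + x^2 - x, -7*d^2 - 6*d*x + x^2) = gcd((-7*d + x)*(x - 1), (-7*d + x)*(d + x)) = -7*d + x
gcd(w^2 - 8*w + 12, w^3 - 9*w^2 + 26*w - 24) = w - 2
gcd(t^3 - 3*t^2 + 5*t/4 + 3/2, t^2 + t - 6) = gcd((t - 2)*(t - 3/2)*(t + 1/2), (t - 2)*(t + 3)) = t - 2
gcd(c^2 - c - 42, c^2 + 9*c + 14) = 1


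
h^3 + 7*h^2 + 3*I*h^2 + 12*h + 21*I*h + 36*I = (h + 3)*(h + 4)*(h + 3*I)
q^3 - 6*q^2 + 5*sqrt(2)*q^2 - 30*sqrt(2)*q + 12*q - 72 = (q - 6)*(q + 2*sqrt(2))*(q + 3*sqrt(2))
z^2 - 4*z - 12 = (z - 6)*(z + 2)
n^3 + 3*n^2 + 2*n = n*(n + 1)*(n + 2)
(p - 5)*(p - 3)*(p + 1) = p^3 - 7*p^2 + 7*p + 15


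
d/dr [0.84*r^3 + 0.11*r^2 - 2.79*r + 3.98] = 2.52*r^2 + 0.22*r - 2.79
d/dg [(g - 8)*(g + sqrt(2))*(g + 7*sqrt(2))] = 3*g^2 - 16*g + 16*sqrt(2)*g - 64*sqrt(2) + 14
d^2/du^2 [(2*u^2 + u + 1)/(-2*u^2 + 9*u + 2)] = 2*(-40*u^3 - 36*u^2 + 42*u - 75)/(8*u^6 - 108*u^5 + 462*u^4 - 513*u^3 - 462*u^2 - 108*u - 8)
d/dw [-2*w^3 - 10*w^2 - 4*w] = -6*w^2 - 20*w - 4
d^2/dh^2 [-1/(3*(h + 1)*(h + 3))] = 2*(-(h + 1)^2 - (h + 1)*(h + 3) - (h + 3)^2)/(3*(h + 1)^3*(h + 3)^3)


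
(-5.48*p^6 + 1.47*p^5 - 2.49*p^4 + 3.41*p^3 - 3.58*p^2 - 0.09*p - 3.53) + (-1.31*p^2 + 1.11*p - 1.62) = -5.48*p^6 + 1.47*p^5 - 2.49*p^4 + 3.41*p^3 - 4.89*p^2 + 1.02*p - 5.15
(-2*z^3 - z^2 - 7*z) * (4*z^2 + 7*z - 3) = -8*z^5 - 18*z^4 - 29*z^3 - 46*z^2 + 21*z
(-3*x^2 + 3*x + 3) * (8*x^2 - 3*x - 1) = -24*x^4 + 33*x^3 + 18*x^2 - 12*x - 3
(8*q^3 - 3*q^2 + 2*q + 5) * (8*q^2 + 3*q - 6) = 64*q^5 - 41*q^3 + 64*q^2 + 3*q - 30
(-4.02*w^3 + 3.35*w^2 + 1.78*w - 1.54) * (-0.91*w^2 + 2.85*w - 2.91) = 3.6582*w^5 - 14.5055*w^4 + 19.6259*w^3 - 3.2741*w^2 - 9.5688*w + 4.4814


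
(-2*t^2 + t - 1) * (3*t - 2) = -6*t^3 + 7*t^2 - 5*t + 2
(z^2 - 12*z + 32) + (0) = z^2 - 12*z + 32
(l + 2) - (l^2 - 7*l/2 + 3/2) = -l^2 + 9*l/2 + 1/2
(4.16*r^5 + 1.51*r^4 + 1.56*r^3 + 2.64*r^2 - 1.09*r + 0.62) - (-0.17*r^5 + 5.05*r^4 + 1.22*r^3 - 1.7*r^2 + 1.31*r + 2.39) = 4.33*r^5 - 3.54*r^4 + 0.34*r^3 + 4.34*r^2 - 2.4*r - 1.77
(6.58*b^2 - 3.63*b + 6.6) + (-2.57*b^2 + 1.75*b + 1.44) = 4.01*b^2 - 1.88*b + 8.04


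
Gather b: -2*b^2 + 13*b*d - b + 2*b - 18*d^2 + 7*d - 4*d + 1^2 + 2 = -2*b^2 + b*(13*d + 1) - 18*d^2 + 3*d + 3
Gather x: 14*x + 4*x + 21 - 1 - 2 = 18*x + 18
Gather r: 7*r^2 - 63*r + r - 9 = 7*r^2 - 62*r - 9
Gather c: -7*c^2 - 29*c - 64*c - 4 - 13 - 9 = -7*c^2 - 93*c - 26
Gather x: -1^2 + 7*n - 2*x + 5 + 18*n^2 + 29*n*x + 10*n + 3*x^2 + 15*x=18*n^2 + 17*n + 3*x^2 + x*(29*n + 13) + 4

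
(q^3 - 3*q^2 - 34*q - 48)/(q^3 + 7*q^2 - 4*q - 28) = (q^2 - 5*q - 24)/(q^2 + 5*q - 14)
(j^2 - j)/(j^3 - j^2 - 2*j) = (1 - j)/(-j^2 + j + 2)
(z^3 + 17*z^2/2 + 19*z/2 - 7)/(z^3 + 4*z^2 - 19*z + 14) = (z^2 + 3*z/2 - 1)/(z^2 - 3*z + 2)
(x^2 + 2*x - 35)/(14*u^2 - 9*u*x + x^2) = (x^2 + 2*x - 35)/(14*u^2 - 9*u*x + x^2)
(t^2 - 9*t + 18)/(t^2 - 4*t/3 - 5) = 3*(t - 6)/(3*t + 5)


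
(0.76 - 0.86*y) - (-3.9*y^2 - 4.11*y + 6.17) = 3.9*y^2 + 3.25*y - 5.41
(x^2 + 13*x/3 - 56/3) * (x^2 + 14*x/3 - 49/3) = x^4 + 9*x^3 - 133*x^2/9 - 1421*x/9 + 2744/9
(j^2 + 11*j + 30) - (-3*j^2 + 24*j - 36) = 4*j^2 - 13*j + 66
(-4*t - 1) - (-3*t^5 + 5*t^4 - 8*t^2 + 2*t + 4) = 3*t^5 - 5*t^4 + 8*t^2 - 6*t - 5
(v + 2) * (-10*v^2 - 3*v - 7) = -10*v^3 - 23*v^2 - 13*v - 14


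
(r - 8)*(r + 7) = r^2 - r - 56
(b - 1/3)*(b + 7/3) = b^2 + 2*b - 7/9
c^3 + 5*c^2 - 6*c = c*(c - 1)*(c + 6)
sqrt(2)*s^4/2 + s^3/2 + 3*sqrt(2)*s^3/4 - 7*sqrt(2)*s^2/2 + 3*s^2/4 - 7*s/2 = s*(s - 2)*(s + 7/2)*(sqrt(2)*s/2 + 1/2)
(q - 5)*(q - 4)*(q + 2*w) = q^3 + 2*q^2*w - 9*q^2 - 18*q*w + 20*q + 40*w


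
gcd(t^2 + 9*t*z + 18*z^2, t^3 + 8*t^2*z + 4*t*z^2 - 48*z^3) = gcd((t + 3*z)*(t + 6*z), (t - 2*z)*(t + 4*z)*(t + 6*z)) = t + 6*z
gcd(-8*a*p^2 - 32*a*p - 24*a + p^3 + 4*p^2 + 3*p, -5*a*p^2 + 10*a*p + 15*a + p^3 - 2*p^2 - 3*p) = p + 1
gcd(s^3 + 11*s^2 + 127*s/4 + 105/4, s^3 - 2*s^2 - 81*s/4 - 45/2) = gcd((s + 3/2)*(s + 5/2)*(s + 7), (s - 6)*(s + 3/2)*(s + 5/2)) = s^2 + 4*s + 15/4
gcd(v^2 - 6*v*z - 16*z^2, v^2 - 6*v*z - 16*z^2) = -v^2 + 6*v*z + 16*z^2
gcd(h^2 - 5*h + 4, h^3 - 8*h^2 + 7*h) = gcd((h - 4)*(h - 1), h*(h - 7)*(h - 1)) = h - 1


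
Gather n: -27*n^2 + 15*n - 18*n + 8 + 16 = -27*n^2 - 3*n + 24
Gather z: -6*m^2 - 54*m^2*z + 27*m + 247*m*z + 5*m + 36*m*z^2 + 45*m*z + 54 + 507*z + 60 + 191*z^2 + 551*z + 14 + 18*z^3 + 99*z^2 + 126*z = -6*m^2 + 32*m + 18*z^3 + z^2*(36*m + 290) + z*(-54*m^2 + 292*m + 1184) + 128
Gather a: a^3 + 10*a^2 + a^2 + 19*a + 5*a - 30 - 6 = a^3 + 11*a^2 + 24*a - 36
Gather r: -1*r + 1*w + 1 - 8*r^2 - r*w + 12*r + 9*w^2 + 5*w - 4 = -8*r^2 + r*(11 - w) + 9*w^2 + 6*w - 3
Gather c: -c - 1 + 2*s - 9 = -c + 2*s - 10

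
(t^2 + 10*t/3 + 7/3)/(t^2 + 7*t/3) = (t + 1)/t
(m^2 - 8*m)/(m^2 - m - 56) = m/(m + 7)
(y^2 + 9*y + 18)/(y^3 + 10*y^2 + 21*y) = (y + 6)/(y*(y + 7))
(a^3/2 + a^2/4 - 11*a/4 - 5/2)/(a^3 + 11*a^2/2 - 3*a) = (2*a^3 + a^2 - 11*a - 10)/(2*a*(2*a^2 + 11*a - 6))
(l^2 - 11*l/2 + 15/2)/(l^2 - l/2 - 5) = (l - 3)/(l + 2)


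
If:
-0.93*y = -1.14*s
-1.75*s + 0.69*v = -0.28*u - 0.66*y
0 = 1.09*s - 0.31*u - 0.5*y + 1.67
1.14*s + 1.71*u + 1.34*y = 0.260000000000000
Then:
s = -1.65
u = 2.84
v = -3.41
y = -2.03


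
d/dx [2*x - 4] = 2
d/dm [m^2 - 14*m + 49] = 2*m - 14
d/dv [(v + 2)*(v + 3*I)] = 2*v + 2 + 3*I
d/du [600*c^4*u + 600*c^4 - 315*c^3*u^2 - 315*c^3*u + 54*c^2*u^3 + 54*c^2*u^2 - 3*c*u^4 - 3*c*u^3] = 3*c*(200*c^3 - 210*c^2*u - 105*c^2 + 54*c*u^2 + 36*c*u - 4*u^3 - 3*u^2)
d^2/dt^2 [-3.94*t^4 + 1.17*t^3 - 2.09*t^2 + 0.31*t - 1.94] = -47.28*t^2 + 7.02*t - 4.18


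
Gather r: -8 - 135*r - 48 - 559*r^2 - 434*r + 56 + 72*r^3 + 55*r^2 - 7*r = 72*r^3 - 504*r^2 - 576*r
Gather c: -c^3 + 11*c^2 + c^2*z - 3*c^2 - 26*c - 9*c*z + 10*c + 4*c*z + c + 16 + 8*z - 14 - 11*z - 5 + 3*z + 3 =-c^3 + c^2*(z + 8) + c*(-5*z - 15)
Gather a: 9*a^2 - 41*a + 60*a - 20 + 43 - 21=9*a^2 + 19*a + 2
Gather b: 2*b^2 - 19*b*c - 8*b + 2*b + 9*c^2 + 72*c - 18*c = 2*b^2 + b*(-19*c - 6) + 9*c^2 + 54*c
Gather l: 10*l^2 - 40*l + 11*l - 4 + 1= 10*l^2 - 29*l - 3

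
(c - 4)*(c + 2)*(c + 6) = c^3 + 4*c^2 - 20*c - 48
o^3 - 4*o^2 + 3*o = o*(o - 3)*(o - 1)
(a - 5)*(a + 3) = a^2 - 2*a - 15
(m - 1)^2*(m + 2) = m^3 - 3*m + 2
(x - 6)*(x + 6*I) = x^2 - 6*x + 6*I*x - 36*I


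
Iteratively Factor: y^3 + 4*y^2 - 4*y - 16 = (y - 2)*(y^2 + 6*y + 8) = (y - 2)*(y + 2)*(y + 4)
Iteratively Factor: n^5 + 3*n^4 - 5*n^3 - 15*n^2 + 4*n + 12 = (n - 1)*(n^4 + 4*n^3 - n^2 - 16*n - 12) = (n - 1)*(n + 1)*(n^3 + 3*n^2 - 4*n - 12) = (n - 2)*(n - 1)*(n + 1)*(n^2 + 5*n + 6) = (n - 2)*(n - 1)*(n + 1)*(n + 3)*(n + 2)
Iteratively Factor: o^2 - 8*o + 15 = (o - 5)*(o - 3)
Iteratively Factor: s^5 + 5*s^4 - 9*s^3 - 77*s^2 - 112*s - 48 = (s + 1)*(s^4 + 4*s^3 - 13*s^2 - 64*s - 48) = (s + 1)*(s + 3)*(s^3 + s^2 - 16*s - 16) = (s + 1)^2*(s + 3)*(s^2 - 16) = (s - 4)*(s + 1)^2*(s + 3)*(s + 4)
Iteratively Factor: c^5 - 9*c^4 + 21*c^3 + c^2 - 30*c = (c - 5)*(c^4 - 4*c^3 + c^2 + 6*c) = (c - 5)*(c - 2)*(c^3 - 2*c^2 - 3*c) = c*(c - 5)*(c - 2)*(c^2 - 2*c - 3) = c*(c - 5)*(c - 2)*(c + 1)*(c - 3)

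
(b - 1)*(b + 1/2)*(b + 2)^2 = b^4 + 7*b^3/2 + 3*b^2/2 - 4*b - 2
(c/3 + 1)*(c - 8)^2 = c^3/3 - 13*c^2/3 + 16*c/3 + 64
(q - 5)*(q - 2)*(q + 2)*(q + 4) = q^4 - q^3 - 24*q^2 + 4*q + 80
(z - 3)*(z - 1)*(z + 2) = z^3 - 2*z^2 - 5*z + 6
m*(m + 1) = m^2 + m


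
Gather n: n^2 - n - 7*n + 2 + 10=n^2 - 8*n + 12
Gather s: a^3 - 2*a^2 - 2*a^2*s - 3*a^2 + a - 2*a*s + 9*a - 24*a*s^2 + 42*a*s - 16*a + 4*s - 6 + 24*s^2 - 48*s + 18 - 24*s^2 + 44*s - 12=a^3 - 5*a^2 - 24*a*s^2 - 6*a + s*(-2*a^2 + 40*a)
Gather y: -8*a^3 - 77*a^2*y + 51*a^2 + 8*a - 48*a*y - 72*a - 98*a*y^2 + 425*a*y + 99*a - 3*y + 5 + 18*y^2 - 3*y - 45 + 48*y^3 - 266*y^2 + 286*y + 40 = -8*a^3 + 51*a^2 + 35*a + 48*y^3 + y^2*(-98*a - 248) + y*(-77*a^2 + 377*a + 280)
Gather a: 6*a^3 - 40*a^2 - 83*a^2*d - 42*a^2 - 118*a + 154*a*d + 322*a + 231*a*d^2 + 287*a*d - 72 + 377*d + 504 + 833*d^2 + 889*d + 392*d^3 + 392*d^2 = 6*a^3 + a^2*(-83*d - 82) + a*(231*d^2 + 441*d + 204) + 392*d^3 + 1225*d^2 + 1266*d + 432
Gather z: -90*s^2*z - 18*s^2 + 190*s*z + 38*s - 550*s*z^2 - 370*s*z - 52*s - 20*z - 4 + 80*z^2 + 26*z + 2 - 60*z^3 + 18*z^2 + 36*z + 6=-18*s^2 - 14*s - 60*z^3 + z^2*(98 - 550*s) + z*(-90*s^2 - 180*s + 42) + 4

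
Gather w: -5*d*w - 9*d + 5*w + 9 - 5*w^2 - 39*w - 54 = -9*d - 5*w^2 + w*(-5*d - 34) - 45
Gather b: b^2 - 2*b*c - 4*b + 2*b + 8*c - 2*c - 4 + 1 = b^2 + b*(-2*c - 2) + 6*c - 3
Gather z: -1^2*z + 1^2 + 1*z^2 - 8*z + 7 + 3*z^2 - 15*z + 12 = 4*z^2 - 24*z + 20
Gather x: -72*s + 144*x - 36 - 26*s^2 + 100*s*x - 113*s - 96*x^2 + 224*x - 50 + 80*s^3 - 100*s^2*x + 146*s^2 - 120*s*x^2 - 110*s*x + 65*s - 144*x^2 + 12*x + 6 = 80*s^3 + 120*s^2 - 120*s + x^2*(-120*s - 240) + x*(-100*s^2 - 10*s + 380) - 80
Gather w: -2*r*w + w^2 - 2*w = w^2 + w*(-2*r - 2)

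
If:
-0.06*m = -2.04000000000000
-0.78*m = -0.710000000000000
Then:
No Solution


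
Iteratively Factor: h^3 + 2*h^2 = (h + 2)*(h^2) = h*(h + 2)*(h)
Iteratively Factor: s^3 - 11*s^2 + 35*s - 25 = (s - 5)*(s^2 - 6*s + 5) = (s - 5)*(s - 1)*(s - 5)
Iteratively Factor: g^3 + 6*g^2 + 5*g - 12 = (g + 3)*(g^2 + 3*g - 4) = (g + 3)*(g + 4)*(g - 1)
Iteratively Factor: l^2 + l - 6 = (l - 2)*(l + 3)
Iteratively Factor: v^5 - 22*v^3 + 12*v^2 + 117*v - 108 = (v - 1)*(v^4 + v^3 - 21*v^2 - 9*v + 108) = (v - 3)*(v - 1)*(v^3 + 4*v^2 - 9*v - 36) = (v - 3)*(v - 1)*(v + 3)*(v^2 + v - 12) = (v - 3)*(v - 1)*(v + 3)*(v + 4)*(v - 3)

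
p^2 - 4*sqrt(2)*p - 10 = (p - 5*sqrt(2))*(p + sqrt(2))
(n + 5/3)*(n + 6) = n^2 + 23*n/3 + 10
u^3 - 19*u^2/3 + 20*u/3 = u*(u - 5)*(u - 4/3)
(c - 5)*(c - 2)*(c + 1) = c^3 - 6*c^2 + 3*c + 10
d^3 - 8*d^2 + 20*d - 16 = (d - 4)*(d - 2)^2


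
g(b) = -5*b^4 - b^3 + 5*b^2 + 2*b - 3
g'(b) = -20*b^3 - 3*b^2 + 10*b + 2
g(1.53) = -19.22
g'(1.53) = -61.35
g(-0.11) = -3.16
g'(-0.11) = 0.89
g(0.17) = -2.52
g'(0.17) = 3.52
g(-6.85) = -10469.27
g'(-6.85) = 6221.12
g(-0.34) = -3.13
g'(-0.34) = -0.96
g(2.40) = -149.11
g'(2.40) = -267.76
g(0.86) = -0.95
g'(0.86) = -4.34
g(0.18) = -2.49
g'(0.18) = 3.59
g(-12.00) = -101259.00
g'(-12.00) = 34010.00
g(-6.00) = -6099.00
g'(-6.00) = 4154.00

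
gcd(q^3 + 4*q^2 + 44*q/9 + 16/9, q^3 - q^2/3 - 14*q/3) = q + 2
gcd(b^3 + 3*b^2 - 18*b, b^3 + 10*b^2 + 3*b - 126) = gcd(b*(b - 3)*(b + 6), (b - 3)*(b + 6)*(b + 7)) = b^2 + 3*b - 18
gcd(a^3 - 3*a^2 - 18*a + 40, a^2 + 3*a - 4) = a + 4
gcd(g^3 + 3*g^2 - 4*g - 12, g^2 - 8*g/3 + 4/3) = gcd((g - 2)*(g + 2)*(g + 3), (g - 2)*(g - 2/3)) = g - 2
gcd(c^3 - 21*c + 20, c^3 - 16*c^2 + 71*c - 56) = c - 1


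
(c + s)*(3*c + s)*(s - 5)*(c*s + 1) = 3*c^3*s^2 - 15*c^3*s + 4*c^2*s^3 - 20*c^2*s^2 + 3*c^2*s - 15*c^2 + c*s^4 - 5*c*s^3 + 4*c*s^2 - 20*c*s + s^3 - 5*s^2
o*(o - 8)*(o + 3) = o^3 - 5*o^2 - 24*o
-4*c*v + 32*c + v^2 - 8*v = (-4*c + v)*(v - 8)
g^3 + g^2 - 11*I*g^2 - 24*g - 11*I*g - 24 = (g + 1)*(g - 8*I)*(g - 3*I)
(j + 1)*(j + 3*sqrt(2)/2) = j^2 + j + 3*sqrt(2)*j/2 + 3*sqrt(2)/2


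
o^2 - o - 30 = (o - 6)*(o + 5)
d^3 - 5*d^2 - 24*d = d*(d - 8)*(d + 3)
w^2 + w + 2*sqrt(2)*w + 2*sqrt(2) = (w + 1)*(w + 2*sqrt(2))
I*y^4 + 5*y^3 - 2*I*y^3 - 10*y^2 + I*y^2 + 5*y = y*(y - 1)*(y - 5*I)*(I*y - I)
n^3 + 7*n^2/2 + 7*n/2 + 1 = (n + 1/2)*(n + 1)*(n + 2)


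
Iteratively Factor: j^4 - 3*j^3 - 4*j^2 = (j + 1)*(j^3 - 4*j^2) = j*(j + 1)*(j^2 - 4*j) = j^2*(j + 1)*(j - 4)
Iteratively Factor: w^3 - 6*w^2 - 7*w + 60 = (w - 4)*(w^2 - 2*w - 15) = (w - 4)*(w + 3)*(w - 5)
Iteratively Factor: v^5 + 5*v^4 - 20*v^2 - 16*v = (v + 1)*(v^4 + 4*v^3 - 4*v^2 - 16*v) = (v + 1)*(v + 2)*(v^3 + 2*v^2 - 8*v) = (v + 1)*(v + 2)*(v + 4)*(v^2 - 2*v) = v*(v + 1)*(v + 2)*(v + 4)*(v - 2)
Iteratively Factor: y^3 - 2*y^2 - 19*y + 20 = (y - 1)*(y^2 - y - 20) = (y - 5)*(y - 1)*(y + 4)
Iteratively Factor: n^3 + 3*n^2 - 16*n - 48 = (n + 3)*(n^2 - 16) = (n - 4)*(n + 3)*(n + 4)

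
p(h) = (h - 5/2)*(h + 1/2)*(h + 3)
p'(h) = (h - 5/2)*(h + 1/2) + (h - 5/2)*(h + 3) + (h + 1/2)*(h + 3)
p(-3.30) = -4.87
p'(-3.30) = 18.82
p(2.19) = -4.33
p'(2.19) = 11.52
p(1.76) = -7.96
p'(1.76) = 5.56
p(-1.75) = 6.64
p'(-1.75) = -1.56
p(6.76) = 301.85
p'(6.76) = 143.36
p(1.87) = -7.27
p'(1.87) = 6.98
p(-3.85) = -18.08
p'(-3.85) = 29.52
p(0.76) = -8.24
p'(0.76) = -4.00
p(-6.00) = -140.25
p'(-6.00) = 88.75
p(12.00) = 1781.25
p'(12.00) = 448.75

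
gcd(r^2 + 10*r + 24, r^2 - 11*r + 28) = 1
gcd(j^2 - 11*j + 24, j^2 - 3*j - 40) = j - 8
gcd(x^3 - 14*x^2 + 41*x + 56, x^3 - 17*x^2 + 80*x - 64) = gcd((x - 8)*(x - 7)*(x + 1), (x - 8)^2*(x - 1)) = x - 8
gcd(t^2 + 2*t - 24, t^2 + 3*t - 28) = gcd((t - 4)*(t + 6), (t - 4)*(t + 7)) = t - 4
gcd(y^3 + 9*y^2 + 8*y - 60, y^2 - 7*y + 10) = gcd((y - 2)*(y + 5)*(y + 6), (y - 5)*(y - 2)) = y - 2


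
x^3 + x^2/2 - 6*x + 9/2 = (x - 3/2)*(x - 1)*(x + 3)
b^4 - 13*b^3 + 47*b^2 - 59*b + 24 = (b - 8)*(b - 3)*(b - 1)^2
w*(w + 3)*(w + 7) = w^3 + 10*w^2 + 21*w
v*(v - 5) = v^2 - 5*v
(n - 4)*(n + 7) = n^2 + 3*n - 28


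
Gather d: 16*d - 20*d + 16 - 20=-4*d - 4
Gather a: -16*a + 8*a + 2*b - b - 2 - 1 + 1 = -8*a + b - 2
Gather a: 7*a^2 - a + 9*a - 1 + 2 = 7*a^2 + 8*a + 1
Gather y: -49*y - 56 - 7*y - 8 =-56*y - 64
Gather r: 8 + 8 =16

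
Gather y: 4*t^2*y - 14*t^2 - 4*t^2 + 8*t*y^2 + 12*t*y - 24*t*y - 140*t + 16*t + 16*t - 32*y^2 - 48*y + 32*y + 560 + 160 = -18*t^2 - 108*t + y^2*(8*t - 32) + y*(4*t^2 - 12*t - 16) + 720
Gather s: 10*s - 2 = 10*s - 2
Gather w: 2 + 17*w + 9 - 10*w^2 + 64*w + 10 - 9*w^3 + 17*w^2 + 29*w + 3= -9*w^3 + 7*w^2 + 110*w + 24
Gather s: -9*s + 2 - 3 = -9*s - 1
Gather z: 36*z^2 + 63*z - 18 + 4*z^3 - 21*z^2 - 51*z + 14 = 4*z^3 + 15*z^2 + 12*z - 4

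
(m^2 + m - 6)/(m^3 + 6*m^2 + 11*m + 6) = (m - 2)/(m^2 + 3*m + 2)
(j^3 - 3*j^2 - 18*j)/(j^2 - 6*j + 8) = j*(j^2 - 3*j - 18)/(j^2 - 6*j + 8)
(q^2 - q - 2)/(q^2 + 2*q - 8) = (q + 1)/(q + 4)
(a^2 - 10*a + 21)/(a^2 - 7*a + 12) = (a - 7)/(a - 4)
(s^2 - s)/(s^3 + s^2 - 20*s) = (s - 1)/(s^2 + s - 20)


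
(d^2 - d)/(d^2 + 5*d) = (d - 1)/(d + 5)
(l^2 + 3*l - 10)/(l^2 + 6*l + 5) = (l - 2)/(l + 1)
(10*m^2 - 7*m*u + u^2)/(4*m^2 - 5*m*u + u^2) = (10*m^2 - 7*m*u + u^2)/(4*m^2 - 5*m*u + u^2)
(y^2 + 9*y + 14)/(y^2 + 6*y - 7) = (y + 2)/(y - 1)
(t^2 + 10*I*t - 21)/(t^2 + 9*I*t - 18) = (t + 7*I)/(t + 6*I)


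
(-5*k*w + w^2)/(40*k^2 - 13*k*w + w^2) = w/(-8*k + w)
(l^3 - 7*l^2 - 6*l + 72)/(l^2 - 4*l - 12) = (l^2 - l - 12)/(l + 2)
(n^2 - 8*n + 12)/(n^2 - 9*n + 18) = (n - 2)/(n - 3)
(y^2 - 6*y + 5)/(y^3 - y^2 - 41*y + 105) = (y - 1)/(y^2 + 4*y - 21)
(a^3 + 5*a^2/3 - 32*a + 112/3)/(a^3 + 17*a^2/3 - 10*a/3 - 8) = (a^2 + 3*a - 28)/(a^2 + 7*a + 6)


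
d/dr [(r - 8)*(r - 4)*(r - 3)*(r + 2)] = 4*r^3 - 39*r^2 + 76*r + 40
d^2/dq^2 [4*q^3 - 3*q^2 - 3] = 24*q - 6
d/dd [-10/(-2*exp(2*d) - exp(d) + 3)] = (-40*exp(d) - 10)*exp(d)/(2*exp(2*d) + exp(d) - 3)^2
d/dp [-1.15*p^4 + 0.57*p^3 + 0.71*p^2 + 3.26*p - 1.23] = -4.6*p^3 + 1.71*p^2 + 1.42*p + 3.26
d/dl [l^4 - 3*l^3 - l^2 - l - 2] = 4*l^3 - 9*l^2 - 2*l - 1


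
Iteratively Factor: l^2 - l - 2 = (l + 1)*(l - 2)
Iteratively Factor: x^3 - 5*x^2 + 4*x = (x - 1)*(x^2 - 4*x) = x*(x - 1)*(x - 4)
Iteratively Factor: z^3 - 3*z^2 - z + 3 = (z + 1)*(z^2 - 4*z + 3) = (z - 1)*(z + 1)*(z - 3)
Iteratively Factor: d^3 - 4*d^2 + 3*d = (d - 3)*(d^2 - d) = d*(d - 3)*(d - 1)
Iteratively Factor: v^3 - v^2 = (v)*(v^2 - v) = v^2*(v - 1)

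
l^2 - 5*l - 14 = (l - 7)*(l + 2)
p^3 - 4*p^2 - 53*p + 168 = (p - 8)*(p - 3)*(p + 7)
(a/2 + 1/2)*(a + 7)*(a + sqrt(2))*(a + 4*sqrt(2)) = a^4/2 + 5*sqrt(2)*a^3/2 + 4*a^3 + 15*a^2/2 + 20*sqrt(2)*a^2 + 35*sqrt(2)*a/2 + 32*a + 28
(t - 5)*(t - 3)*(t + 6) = t^3 - 2*t^2 - 33*t + 90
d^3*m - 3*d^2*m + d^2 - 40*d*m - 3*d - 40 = (d - 8)*(d + 5)*(d*m + 1)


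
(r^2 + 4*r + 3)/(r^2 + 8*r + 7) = (r + 3)/(r + 7)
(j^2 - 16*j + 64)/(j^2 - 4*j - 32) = (j - 8)/(j + 4)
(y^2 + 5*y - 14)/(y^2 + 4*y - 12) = (y + 7)/(y + 6)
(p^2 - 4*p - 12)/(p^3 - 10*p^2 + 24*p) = (p + 2)/(p*(p - 4))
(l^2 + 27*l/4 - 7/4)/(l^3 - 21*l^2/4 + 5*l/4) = (l + 7)/(l*(l - 5))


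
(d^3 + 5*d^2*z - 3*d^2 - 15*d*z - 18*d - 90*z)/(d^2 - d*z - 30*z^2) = (-d^2 + 3*d + 18)/(-d + 6*z)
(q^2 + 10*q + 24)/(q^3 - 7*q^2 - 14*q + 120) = (q + 6)/(q^2 - 11*q + 30)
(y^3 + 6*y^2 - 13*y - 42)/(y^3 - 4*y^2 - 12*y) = (y^2 + 4*y - 21)/(y*(y - 6))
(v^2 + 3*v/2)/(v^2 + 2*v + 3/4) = 2*v/(2*v + 1)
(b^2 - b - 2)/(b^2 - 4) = (b + 1)/(b + 2)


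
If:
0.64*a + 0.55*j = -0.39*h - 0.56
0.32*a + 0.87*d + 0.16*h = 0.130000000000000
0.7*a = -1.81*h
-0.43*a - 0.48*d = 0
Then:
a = -0.25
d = 0.22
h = 0.10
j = -0.80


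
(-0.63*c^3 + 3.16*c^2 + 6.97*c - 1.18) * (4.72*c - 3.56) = -2.9736*c^4 + 17.158*c^3 + 21.6488*c^2 - 30.3828*c + 4.2008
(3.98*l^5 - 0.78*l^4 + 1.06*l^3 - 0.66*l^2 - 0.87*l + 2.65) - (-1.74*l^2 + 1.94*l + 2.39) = 3.98*l^5 - 0.78*l^4 + 1.06*l^3 + 1.08*l^2 - 2.81*l + 0.26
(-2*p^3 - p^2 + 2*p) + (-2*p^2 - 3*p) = -2*p^3 - 3*p^2 - p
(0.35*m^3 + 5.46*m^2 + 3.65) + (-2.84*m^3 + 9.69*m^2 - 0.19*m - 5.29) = -2.49*m^3 + 15.15*m^2 - 0.19*m - 1.64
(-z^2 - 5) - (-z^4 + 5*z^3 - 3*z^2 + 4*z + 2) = z^4 - 5*z^3 + 2*z^2 - 4*z - 7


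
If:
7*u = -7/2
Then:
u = -1/2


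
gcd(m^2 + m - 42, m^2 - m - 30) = m - 6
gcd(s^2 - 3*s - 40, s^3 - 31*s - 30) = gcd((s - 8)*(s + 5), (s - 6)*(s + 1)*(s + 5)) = s + 5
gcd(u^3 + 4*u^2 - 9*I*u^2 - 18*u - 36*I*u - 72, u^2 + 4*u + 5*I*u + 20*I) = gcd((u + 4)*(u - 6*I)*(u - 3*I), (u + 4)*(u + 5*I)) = u + 4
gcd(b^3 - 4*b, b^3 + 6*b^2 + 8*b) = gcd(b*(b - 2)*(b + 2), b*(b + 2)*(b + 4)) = b^2 + 2*b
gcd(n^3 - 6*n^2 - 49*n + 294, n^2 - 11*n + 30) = n - 6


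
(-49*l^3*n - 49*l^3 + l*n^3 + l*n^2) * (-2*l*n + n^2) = 98*l^4*n^2 + 98*l^4*n - 49*l^3*n^3 - 49*l^3*n^2 - 2*l^2*n^4 - 2*l^2*n^3 + l*n^5 + l*n^4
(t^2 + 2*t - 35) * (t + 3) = t^3 + 5*t^2 - 29*t - 105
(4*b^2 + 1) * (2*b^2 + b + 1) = 8*b^4 + 4*b^3 + 6*b^2 + b + 1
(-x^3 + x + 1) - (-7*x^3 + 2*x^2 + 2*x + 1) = 6*x^3 - 2*x^2 - x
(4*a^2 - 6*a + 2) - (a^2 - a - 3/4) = 3*a^2 - 5*a + 11/4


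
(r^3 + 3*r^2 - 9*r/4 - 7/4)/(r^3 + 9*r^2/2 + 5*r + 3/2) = (2*r^2 + 5*r - 7)/(2*(r^2 + 4*r + 3))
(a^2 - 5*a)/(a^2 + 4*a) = (a - 5)/(a + 4)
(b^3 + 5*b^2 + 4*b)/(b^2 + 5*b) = (b^2 + 5*b + 4)/(b + 5)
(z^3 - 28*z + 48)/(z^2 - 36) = (z^2 - 6*z + 8)/(z - 6)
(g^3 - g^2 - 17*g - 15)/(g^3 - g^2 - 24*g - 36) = (g^2 - 4*g - 5)/(g^2 - 4*g - 12)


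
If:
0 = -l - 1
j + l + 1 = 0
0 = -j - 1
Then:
No Solution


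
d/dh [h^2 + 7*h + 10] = 2*h + 7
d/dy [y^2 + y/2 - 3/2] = 2*y + 1/2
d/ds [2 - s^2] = -2*s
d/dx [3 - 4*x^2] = -8*x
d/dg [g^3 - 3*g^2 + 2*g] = 3*g^2 - 6*g + 2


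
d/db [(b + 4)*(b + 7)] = 2*b + 11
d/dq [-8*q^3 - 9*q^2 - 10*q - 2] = -24*q^2 - 18*q - 10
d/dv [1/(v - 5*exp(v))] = (5*exp(v) - 1)/(v - 5*exp(v))^2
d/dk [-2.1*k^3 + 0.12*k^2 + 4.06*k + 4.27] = -6.3*k^2 + 0.24*k + 4.06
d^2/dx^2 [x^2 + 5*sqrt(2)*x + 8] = 2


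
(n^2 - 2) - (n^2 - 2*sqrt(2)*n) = 2*sqrt(2)*n - 2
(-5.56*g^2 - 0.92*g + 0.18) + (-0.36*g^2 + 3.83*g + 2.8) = -5.92*g^2 + 2.91*g + 2.98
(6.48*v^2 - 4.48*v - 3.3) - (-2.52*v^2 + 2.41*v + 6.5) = 9.0*v^2 - 6.89*v - 9.8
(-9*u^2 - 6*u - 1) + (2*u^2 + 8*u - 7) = -7*u^2 + 2*u - 8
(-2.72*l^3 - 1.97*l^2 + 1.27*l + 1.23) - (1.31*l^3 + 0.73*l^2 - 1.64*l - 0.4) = -4.03*l^3 - 2.7*l^2 + 2.91*l + 1.63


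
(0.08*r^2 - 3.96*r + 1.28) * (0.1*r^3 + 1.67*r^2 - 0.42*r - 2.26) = 0.008*r^5 - 0.2624*r^4 - 6.5188*r^3 + 3.62*r^2 + 8.412*r - 2.8928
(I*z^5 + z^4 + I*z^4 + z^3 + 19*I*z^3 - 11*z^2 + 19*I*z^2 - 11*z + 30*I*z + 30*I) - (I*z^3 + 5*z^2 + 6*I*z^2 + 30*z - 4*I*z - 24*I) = I*z^5 + z^4 + I*z^4 + z^3 + 18*I*z^3 - 16*z^2 + 13*I*z^2 - 41*z + 34*I*z + 54*I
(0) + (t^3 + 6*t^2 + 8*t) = t^3 + 6*t^2 + 8*t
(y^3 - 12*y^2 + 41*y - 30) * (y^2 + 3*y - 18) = y^5 - 9*y^4 - 13*y^3 + 309*y^2 - 828*y + 540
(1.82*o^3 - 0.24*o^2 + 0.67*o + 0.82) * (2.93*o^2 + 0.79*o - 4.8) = 5.3326*o^5 + 0.7346*o^4 - 6.9625*o^3 + 4.0839*o^2 - 2.5682*o - 3.936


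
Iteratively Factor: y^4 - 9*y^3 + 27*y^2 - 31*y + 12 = (y - 3)*(y^3 - 6*y^2 + 9*y - 4) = (y - 3)*(y - 1)*(y^2 - 5*y + 4) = (y - 3)*(y - 1)^2*(y - 4)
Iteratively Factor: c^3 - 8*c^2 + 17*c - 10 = (c - 1)*(c^2 - 7*c + 10) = (c - 5)*(c - 1)*(c - 2)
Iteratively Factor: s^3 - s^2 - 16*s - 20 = (s + 2)*(s^2 - 3*s - 10) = (s + 2)^2*(s - 5)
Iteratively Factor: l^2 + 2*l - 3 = (l - 1)*(l + 3)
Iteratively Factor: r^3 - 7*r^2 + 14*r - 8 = (r - 2)*(r^2 - 5*r + 4) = (r - 4)*(r - 2)*(r - 1)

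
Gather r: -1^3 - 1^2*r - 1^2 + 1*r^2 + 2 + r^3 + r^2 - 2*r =r^3 + 2*r^2 - 3*r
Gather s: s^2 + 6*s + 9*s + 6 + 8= s^2 + 15*s + 14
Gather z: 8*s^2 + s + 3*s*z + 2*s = 8*s^2 + 3*s*z + 3*s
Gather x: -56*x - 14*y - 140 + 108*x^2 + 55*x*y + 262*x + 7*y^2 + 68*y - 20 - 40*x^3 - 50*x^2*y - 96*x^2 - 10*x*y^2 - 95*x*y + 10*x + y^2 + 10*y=-40*x^3 + x^2*(12 - 50*y) + x*(-10*y^2 - 40*y + 216) + 8*y^2 + 64*y - 160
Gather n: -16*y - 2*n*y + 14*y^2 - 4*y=-2*n*y + 14*y^2 - 20*y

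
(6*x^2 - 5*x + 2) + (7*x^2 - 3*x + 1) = 13*x^2 - 8*x + 3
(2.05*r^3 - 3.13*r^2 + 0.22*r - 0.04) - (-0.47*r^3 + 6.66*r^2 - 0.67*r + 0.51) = 2.52*r^3 - 9.79*r^2 + 0.89*r - 0.55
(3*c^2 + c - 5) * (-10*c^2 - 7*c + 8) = -30*c^4 - 31*c^3 + 67*c^2 + 43*c - 40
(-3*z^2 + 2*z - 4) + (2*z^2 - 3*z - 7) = -z^2 - z - 11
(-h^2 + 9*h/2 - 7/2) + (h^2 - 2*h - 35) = 5*h/2 - 77/2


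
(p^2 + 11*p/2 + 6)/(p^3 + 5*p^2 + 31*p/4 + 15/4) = 2*(p + 4)/(2*p^2 + 7*p + 5)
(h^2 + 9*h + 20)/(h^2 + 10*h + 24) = (h + 5)/(h + 6)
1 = 1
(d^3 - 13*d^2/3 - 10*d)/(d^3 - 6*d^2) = (d + 5/3)/d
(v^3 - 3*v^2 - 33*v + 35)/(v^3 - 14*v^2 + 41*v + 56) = (v^2 + 4*v - 5)/(v^2 - 7*v - 8)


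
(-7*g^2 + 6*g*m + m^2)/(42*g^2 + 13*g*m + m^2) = (-g + m)/(6*g + m)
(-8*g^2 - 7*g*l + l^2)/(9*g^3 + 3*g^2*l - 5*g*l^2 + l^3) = (-8*g + l)/(9*g^2 - 6*g*l + l^2)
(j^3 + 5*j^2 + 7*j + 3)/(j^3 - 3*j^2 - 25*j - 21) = (j + 1)/(j - 7)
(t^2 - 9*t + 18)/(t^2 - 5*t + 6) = (t - 6)/(t - 2)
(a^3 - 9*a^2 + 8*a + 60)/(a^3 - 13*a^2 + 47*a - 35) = (a^2 - 4*a - 12)/(a^2 - 8*a + 7)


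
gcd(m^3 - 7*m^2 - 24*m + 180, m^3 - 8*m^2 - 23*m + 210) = m^2 - m - 30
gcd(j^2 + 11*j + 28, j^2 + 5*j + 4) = j + 4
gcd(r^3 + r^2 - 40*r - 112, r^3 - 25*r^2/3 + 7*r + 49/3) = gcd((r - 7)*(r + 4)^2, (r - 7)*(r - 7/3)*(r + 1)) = r - 7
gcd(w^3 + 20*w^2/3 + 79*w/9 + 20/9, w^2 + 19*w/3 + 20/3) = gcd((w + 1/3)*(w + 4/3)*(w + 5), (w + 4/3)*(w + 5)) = w^2 + 19*w/3 + 20/3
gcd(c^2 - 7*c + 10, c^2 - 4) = c - 2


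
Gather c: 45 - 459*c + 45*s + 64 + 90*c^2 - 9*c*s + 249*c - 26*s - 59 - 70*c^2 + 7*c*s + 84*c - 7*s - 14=20*c^2 + c*(-2*s - 126) + 12*s + 36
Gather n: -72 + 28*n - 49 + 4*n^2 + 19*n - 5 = 4*n^2 + 47*n - 126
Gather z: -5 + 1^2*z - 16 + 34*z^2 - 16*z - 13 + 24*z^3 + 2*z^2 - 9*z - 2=24*z^3 + 36*z^2 - 24*z - 36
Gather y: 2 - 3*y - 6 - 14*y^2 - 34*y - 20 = -14*y^2 - 37*y - 24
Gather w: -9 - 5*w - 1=-5*w - 10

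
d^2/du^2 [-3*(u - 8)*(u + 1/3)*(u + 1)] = 40 - 18*u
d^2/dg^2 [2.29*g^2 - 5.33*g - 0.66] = 4.58000000000000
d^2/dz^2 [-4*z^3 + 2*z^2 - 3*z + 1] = 4 - 24*z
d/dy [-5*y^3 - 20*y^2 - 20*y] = -15*y^2 - 40*y - 20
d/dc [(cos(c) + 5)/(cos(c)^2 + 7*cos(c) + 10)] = sin(c)/(cos(c) + 2)^2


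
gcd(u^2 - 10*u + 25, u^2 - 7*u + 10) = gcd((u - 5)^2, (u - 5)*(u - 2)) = u - 5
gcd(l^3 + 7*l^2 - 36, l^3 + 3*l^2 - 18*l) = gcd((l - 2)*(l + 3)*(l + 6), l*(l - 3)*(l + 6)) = l + 6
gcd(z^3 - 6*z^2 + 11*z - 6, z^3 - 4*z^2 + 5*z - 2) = z^2 - 3*z + 2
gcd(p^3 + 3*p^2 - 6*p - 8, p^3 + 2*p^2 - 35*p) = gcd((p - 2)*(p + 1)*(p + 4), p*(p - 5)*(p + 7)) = 1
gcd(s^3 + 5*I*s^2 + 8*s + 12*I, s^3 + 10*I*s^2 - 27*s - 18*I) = s^2 + 7*I*s - 6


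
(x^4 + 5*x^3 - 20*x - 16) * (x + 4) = x^5 + 9*x^4 + 20*x^3 - 20*x^2 - 96*x - 64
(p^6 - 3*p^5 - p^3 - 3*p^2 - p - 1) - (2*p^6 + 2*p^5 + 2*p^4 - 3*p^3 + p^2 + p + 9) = -p^6 - 5*p^5 - 2*p^4 + 2*p^3 - 4*p^2 - 2*p - 10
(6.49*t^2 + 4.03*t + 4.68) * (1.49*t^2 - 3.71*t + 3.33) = 9.6701*t^4 - 18.0732*t^3 + 13.6336*t^2 - 3.9429*t + 15.5844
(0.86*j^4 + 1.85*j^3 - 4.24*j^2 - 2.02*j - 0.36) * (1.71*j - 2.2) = 1.4706*j^5 + 1.2715*j^4 - 11.3204*j^3 + 5.8738*j^2 + 3.8284*j + 0.792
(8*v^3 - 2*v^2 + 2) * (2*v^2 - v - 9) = 16*v^5 - 12*v^4 - 70*v^3 + 22*v^2 - 2*v - 18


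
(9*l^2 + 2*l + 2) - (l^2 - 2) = 8*l^2 + 2*l + 4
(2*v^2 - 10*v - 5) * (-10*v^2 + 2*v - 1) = -20*v^4 + 104*v^3 + 28*v^2 + 5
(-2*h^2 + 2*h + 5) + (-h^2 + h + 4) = -3*h^2 + 3*h + 9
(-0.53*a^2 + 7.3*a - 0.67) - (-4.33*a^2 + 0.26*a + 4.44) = 3.8*a^2 + 7.04*a - 5.11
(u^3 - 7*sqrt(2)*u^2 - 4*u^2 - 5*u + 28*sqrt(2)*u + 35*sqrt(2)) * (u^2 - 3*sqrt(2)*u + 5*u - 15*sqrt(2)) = u^5 - 10*sqrt(2)*u^4 + u^4 - 10*sqrt(2)*u^3 + 17*u^3 + 17*u^2 + 250*sqrt(2)*u^2 - 1050*u + 250*sqrt(2)*u - 1050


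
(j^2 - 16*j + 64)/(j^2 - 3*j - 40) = (j - 8)/(j + 5)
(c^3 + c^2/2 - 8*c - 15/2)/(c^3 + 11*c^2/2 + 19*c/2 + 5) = (c - 3)/(c + 2)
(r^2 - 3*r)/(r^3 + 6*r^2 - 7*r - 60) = r/(r^2 + 9*r + 20)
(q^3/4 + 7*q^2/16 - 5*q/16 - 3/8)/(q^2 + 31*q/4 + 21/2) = (4*q^3 + 7*q^2 - 5*q - 6)/(4*(4*q^2 + 31*q + 42))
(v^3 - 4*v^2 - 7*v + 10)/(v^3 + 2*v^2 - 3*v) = (v^2 - 3*v - 10)/(v*(v + 3))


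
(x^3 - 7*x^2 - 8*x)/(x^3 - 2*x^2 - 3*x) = (x - 8)/(x - 3)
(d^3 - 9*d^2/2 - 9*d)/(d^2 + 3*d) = (d^2 - 9*d/2 - 9)/(d + 3)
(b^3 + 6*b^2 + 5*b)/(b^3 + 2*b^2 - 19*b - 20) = b/(b - 4)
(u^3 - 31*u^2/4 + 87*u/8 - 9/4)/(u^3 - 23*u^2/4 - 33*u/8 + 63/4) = (4*u - 1)/(4*u + 7)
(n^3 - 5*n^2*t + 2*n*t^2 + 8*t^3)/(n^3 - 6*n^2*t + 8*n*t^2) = (n + t)/n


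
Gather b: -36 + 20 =-16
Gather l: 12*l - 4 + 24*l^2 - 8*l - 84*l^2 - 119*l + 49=-60*l^2 - 115*l + 45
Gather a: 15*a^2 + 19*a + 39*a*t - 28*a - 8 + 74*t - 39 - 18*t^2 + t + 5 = 15*a^2 + a*(39*t - 9) - 18*t^2 + 75*t - 42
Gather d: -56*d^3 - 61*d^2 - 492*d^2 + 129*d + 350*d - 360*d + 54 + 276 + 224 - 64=-56*d^3 - 553*d^2 + 119*d + 490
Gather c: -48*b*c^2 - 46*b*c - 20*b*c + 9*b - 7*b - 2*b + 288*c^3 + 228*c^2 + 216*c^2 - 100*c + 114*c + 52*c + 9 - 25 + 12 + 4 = 288*c^3 + c^2*(444 - 48*b) + c*(66 - 66*b)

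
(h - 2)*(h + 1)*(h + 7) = h^3 + 6*h^2 - 9*h - 14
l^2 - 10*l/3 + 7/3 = (l - 7/3)*(l - 1)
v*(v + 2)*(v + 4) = v^3 + 6*v^2 + 8*v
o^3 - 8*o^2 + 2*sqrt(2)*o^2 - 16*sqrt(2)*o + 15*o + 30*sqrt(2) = (o - 5)*(o - 3)*(o + 2*sqrt(2))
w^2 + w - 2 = (w - 1)*(w + 2)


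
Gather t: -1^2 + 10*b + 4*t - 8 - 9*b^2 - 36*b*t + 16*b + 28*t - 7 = -9*b^2 + 26*b + t*(32 - 36*b) - 16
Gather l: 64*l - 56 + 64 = 64*l + 8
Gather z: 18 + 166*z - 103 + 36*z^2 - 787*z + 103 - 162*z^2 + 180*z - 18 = -126*z^2 - 441*z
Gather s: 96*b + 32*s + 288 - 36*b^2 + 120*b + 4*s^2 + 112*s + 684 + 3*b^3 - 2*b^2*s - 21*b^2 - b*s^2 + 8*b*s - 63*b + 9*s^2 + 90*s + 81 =3*b^3 - 57*b^2 + 153*b + s^2*(13 - b) + s*(-2*b^2 + 8*b + 234) + 1053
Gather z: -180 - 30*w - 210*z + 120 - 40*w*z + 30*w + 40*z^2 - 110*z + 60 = 40*z^2 + z*(-40*w - 320)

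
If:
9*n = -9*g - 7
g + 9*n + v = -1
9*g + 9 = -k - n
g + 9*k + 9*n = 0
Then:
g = -81/80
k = -11/90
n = 169/720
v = -21/10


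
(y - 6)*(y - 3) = y^2 - 9*y + 18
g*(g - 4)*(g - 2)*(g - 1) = g^4 - 7*g^3 + 14*g^2 - 8*g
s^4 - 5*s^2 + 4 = (s - 2)*(s - 1)*(s + 1)*(s + 2)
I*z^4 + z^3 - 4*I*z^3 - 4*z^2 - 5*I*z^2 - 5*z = z*(z - 5)*(z + 1)*(I*z + 1)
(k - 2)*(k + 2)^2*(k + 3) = k^4 + 5*k^3 + 2*k^2 - 20*k - 24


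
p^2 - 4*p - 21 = (p - 7)*(p + 3)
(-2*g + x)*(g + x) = -2*g^2 - g*x + x^2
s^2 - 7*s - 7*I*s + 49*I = (s - 7)*(s - 7*I)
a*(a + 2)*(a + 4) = a^3 + 6*a^2 + 8*a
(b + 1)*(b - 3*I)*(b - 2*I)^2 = b^4 + b^3 - 7*I*b^3 - 16*b^2 - 7*I*b^2 - 16*b + 12*I*b + 12*I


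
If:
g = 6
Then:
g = 6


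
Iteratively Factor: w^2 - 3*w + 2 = (w - 1)*(w - 2)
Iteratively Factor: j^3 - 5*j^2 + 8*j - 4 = (j - 1)*(j^2 - 4*j + 4) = (j - 2)*(j - 1)*(j - 2)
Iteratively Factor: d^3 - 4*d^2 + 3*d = (d - 1)*(d^2 - 3*d) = (d - 3)*(d - 1)*(d)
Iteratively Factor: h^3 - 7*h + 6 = (h + 3)*(h^2 - 3*h + 2) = (h - 2)*(h + 3)*(h - 1)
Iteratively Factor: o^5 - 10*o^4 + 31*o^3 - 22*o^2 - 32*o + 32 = (o - 4)*(o^4 - 6*o^3 + 7*o^2 + 6*o - 8) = (o - 4)*(o - 1)*(o^3 - 5*o^2 + 2*o + 8) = (o - 4)*(o - 1)*(o + 1)*(o^2 - 6*o + 8) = (o - 4)*(o - 2)*(o - 1)*(o + 1)*(o - 4)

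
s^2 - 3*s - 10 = (s - 5)*(s + 2)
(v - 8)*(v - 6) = v^2 - 14*v + 48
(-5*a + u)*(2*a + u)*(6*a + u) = -60*a^3 - 28*a^2*u + 3*a*u^2 + u^3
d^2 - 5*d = d*(d - 5)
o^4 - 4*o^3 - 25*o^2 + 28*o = o*(o - 7)*(o - 1)*(o + 4)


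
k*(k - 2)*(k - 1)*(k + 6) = k^4 + 3*k^3 - 16*k^2 + 12*k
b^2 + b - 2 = (b - 1)*(b + 2)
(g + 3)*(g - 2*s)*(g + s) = g^3 - g^2*s + 3*g^2 - 2*g*s^2 - 3*g*s - 6*s^2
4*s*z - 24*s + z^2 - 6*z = (4*s + z)*(z - 6)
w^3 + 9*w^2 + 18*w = w*(w + 3)*(w + 6)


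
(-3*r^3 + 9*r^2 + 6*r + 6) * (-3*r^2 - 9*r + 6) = 9*r^5 - 117*r^3 - 18*r^2 - 18*r + 36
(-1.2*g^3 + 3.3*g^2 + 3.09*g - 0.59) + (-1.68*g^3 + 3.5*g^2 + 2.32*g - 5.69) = -2.88*g^3 + 6.8*g^2 + 5.41*g - 6.28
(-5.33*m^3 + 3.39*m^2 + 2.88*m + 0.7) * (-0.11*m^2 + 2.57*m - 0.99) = 0.5863*m^5 - 14.071*m^4 + 13.6722*m^3 + 3.9685*m^2 - 1.0522*m - 0.693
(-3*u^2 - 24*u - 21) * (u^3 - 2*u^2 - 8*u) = -3*u^5 - 18*u^4 + 51*u^3 + 234*u^2 + 168*u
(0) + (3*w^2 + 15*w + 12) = 3*w^2 + 15*w + 12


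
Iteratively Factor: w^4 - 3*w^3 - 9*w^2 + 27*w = (w + 3)*(w^3 - 6*w^2 + 9*w) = (w - 3)*(w + 3)*(w^2 - 3*w) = (w - 3)^2*(w + 3)*(w)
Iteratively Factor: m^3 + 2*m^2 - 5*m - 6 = (m + 3)*(m^2 - m - 2) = (m + 1)*(m + 3)*(m - 2)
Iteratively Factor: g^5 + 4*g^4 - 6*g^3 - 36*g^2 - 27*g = (g + 3)*(g^4 + g^3 - 9*g^2 - 9*g) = (g + 3)^2*(g^3 - 2*g^2 - 3*g) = g*(g + 3)^2*(g^2 - 2*g - 3) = g*(g + 1)*(g + 3)^2*(g - 3)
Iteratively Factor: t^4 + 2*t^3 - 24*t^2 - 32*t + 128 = (t - 4)*(t^3 + 6*t^2 - 32) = (t - 4)*(t + 4)*(t^2 + 2*t - 8) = (t - 4)*(t + 4)^2*(t - 2)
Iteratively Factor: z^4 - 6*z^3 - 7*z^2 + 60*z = (z + 3)*(z^3 - 9*z^2 + 20*z) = (z - 5)*(z + 3)*(z^2 - 4*z) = (z - 5)*(z - 4)*(z + 3)*(z)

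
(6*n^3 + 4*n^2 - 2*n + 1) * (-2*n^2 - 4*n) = -12*n^5 - 32*n^4 - 12*n^3 + 6*n^2 - 4*n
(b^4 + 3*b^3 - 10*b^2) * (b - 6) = b^5 - 3*b^4 - 28*b^3 + 60*b^2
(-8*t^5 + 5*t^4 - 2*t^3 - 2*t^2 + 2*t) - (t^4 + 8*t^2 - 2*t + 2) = -8*t^5 + 4*t^4 - 2*t^3 - 10*t^2 + 4*t - 2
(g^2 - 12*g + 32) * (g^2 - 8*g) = g^4 - 20*g^3 + 128*g^2 - 256*g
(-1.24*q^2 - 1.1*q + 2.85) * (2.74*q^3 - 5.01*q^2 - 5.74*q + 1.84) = -3.3976*q^5 + 3.1984*q^4 + 20.4376*q^3 - 10.2461*q^2 - 18.383*q + 5.244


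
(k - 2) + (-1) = k - 3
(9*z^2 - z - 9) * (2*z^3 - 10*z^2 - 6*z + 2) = 18*z^5 - 92*z^4 - 62*z^3 + 114*z^2 + 52*z - 18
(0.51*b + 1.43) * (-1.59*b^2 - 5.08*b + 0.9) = -0.8109*b^3 - 4.8645*b^2 - 6.8054*b + 1.287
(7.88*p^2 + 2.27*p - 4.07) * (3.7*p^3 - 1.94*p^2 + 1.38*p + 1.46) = 29.156*p^5 - 6.8882*p^4 - 8.5884*p^3 + 22.5332*p^2 - 2.3024*p - 5.9422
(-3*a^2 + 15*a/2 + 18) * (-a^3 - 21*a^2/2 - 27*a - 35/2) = 3*a^5 + 24*a^4 - 63*a^3/4 - 339*a^2 - 2469*a/4 - 315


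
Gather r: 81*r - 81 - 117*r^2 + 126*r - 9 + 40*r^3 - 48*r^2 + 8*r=40*r^3 - 165*r^2 + 215*r - 90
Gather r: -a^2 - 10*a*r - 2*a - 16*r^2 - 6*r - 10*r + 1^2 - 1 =-a^2 - 2*a - 16*r^2 + r*(-10*a - 16)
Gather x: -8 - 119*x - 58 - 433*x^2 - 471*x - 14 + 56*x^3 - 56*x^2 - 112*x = 56*x^3 - 489*x^2 - 702*x - 80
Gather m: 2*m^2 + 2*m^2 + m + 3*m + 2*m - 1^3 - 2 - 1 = 4*m^2 + 6*m - 4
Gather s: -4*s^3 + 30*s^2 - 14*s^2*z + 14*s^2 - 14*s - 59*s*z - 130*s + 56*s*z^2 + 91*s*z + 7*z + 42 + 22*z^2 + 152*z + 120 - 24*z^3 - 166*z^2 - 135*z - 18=-4*s^3 + s^2*(44 - 14*z) + s*(56*z^2 + 32*z - 144) - 24*z^3 - 144*z^2 + 24*z + 144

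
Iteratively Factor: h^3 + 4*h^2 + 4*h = (h + 2)*(h^2 + 2*h) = h*(h + 2)*(h + 2)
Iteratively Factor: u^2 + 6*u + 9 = (u + 3)*(u + 3)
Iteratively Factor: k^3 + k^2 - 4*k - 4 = (k + 2)*(k^2 - k - 2) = (k - 2)*(k + 2)*(k + 1)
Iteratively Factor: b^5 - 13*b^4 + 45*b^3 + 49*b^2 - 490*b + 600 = (b - 4)*(b^4 - 9*b^3 + 9*b^2 + 85*b - 150) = (b - 5)*(b - 4)*(b^3 - 4*b^2 - 11*b + 30) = (b - 5)^2*(b - 4)*(b^2 + b - 6) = (b - 5)^2*(b - 4)*(b - 2)*(b + 3)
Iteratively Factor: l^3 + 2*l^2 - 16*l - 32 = (l + 2)*(l^2 - 16) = (l - 4)*(l + 2)*(l + 4)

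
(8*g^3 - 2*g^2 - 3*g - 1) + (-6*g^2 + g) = 8*g^3 - 8*g^2 - 2*g - 1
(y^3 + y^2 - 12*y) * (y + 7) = y^4 + 8*y^3 - 5*y^2 - 84*y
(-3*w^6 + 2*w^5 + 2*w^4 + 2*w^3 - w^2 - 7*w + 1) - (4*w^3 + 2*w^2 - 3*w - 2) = -3*w^6 + 2*w^5 + 2*w^4 - 2*w^3 - 3*w^2 - 4*w + 3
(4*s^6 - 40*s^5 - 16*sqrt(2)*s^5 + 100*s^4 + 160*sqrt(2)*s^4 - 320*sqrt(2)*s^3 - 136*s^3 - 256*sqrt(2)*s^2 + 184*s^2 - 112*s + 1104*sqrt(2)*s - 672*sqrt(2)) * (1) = 4*s^6 - 40*s^5 - 16*sqrt(2)*s^5 + 100*s^4 + 160*sqrt(2)*s^4 - 320*sqrt(2)*s^3 - 136*s^3 - 256*sqrt(2)*s^2 + 184*s^2 - 112*s + 1104*sqrt(2)*s - 672*sqrt(2)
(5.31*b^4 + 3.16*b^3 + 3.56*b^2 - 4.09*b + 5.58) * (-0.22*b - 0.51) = -1.1682*b^5 - 3.4033*b^4 - 2.3948*b^3 - 0.9158*b^2 + 0.8583*b - 2.8458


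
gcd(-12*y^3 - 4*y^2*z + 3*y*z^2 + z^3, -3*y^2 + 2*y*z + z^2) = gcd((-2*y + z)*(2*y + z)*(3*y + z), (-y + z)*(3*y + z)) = 3*y + z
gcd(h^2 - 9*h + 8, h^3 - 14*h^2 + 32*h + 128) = h - 8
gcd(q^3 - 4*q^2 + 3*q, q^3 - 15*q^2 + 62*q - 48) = q - 1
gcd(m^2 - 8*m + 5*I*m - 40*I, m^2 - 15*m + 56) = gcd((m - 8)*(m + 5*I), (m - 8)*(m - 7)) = m - 8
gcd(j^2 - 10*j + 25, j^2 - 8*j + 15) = j - 5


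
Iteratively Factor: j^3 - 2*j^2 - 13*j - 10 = (j + 2)*(j^2 - 4*j - 5) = (j - 5)*(j + 2)*(j + 1)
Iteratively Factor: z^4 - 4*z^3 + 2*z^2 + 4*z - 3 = (z - 1)*(z^3 - 3*z^2 - z + 3) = (z - 3)*(z - 1)*(z^2 - 1) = (z - 3)*(z - 1)^2*(z + 1)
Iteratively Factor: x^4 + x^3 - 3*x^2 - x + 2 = (x + 1)*(x^3 - 3*x + 2) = (x - 1)*(x + 1)*(x^2 + x - 2) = (x - 1)*(x + 1)*(x + 2)*(x - 1)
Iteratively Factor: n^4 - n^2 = (n)*(n^3 - n) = n*(n + 1)*(n^2 - n) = n^2*(n + 1)*(n - 1)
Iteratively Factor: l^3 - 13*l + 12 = (l + 4)*(l^2 - 4*l + 3) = (l - 1)*(l + 4)*(l - 3)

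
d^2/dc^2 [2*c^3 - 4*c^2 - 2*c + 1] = 12*c - 8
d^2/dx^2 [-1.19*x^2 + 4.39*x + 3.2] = -2.38000000000000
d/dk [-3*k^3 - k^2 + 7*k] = -9*k^2 - 2*k + 7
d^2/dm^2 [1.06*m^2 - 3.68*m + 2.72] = 2.12000000000000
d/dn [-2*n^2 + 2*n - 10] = 2 - 4*n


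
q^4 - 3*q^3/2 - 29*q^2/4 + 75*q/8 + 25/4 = (q - 5/2)*(q - 2)*(q + 1/2)*(q + 5/2)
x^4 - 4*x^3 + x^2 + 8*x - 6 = (x - 3)*(x - 1)*(x - sqrt(2))*(x + sqrt(2))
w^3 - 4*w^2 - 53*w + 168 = (w - 8)*(w - 3)*(w + 7)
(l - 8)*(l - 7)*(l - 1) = l^3 - 16*l^2 + 71*l - 56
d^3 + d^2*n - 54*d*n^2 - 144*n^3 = (d - 8*n)*(d + 3*n)*(d + 6*n)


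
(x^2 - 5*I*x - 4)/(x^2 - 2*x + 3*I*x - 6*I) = (x^2 - 5*I*x - 4)/(x^2 + x*(-2 + 3*I) - 6*I)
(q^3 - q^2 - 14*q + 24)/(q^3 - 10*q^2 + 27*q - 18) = (q^2 + 2*q - 8)/(q^2 - 7*q + 6)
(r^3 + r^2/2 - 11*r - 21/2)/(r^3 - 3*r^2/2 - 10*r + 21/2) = (r + 1)/(r - 1)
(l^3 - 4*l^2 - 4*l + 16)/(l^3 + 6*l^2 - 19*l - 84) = (l^2 - 4)/(l^2 + 10*l + 21)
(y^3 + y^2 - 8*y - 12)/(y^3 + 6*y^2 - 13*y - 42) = (y + 2)/(y + 7)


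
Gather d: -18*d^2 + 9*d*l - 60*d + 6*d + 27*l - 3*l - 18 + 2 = -18*d^2 + d*(9*l - 54) + 24*l - 16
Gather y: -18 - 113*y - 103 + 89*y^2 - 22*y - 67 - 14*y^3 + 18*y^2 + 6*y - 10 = -14*y^3 + 107*y^2 - 129*y - 198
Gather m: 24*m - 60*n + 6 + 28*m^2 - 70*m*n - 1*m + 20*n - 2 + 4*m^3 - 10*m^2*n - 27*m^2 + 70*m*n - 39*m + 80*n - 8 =4*m^3 + m^2*(1 - 10*n) - 16*m + 40*n - 4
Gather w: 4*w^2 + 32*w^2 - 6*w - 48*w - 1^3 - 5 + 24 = 36*w^2 - 54*w + 18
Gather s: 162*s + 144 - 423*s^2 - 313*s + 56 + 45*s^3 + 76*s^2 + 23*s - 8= 45*s^3 - 347*s^2 - 128*s + 192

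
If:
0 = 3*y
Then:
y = 0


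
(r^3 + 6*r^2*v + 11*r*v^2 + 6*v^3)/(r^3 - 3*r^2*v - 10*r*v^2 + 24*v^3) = (r^2 + 3*r*v + 2*v^2)/(r^2 - 6*r*v + 8*v^2)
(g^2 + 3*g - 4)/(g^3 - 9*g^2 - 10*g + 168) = (g - 1)/(g^2 - 13*g + 42)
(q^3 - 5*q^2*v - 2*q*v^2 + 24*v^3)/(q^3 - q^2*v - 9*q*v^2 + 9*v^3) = (q^2 - 2*q*v - 8*v^2)/(q^2 + 2*q*v - 3*v^2)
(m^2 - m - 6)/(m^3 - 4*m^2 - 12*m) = (m - 3)/(m*(m - 6))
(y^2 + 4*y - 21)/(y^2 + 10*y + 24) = (y^2 + 4*y - 21)/(y^2 + 10*y + 24)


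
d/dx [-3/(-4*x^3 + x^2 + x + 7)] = 3*(-12*x^2 + 2*x + 1)/(-4*x^3 + x^2 + x + 7)^2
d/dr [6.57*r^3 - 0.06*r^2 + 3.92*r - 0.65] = 19.71*r^2 - 0.12*r + 3.92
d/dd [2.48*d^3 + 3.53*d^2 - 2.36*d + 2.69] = 7.44*d^2 + 7.06*d - 2.36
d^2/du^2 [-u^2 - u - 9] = -2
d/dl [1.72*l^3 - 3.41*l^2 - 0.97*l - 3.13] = 5.16*l^2 - 6.82*l - 0.97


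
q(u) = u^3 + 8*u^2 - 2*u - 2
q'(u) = 3*u^2 + 16*u - 2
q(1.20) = 8.85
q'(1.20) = 21.52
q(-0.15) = -1.52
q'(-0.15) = -4.33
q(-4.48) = 77.61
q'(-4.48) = -13.47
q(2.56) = 62.09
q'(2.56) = 58.62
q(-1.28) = 11.57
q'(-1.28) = -17.56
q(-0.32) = -0.57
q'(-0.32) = -6.81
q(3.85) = 165.95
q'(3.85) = 104.07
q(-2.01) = 26.22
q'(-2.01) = -22.04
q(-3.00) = 49.00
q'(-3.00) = -23.00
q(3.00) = 91.00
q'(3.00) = 73.00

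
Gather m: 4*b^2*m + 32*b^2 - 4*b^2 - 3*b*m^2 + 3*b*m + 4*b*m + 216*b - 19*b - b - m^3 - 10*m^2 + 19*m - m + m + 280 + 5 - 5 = 28*b^2 + 196*b - m^3 + m^2*(-3*b - 10) + m*(4*b^2 + 7*b + 19) + 280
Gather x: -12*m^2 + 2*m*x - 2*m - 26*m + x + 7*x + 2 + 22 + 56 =-12*m^2 - 28*m + x*(2*m + 8) + 80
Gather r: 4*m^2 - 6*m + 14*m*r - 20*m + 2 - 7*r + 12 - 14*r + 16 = 4*m^2 - 26*m + r*(14*m - 21) + 30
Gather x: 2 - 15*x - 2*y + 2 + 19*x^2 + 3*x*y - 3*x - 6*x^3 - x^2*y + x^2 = -6*x^3 + x^2*(20 - y) + x*(3*y - 18) - 2*y + 4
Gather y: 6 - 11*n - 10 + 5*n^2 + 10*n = 5*n^2 - n - 4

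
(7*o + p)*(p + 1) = 7*o*p + 7*o + p^2 + p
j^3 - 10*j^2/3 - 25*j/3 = j*(j - 5)*(j + 5/3)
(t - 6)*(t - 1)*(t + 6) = t^3 - t^2 - 36*t + 36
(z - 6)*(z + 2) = z^2 - 4*z - 12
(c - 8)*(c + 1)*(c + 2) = c^3 - 5*c^2 - 22*c - 16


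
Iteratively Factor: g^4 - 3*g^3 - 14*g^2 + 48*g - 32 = (g + 4)*(g^3 - 7*g^2 + 14*g - 8) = (g - 1)*(g + 4)*(g^2 - 6*g + 8) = (g - 4)*(g - 1)*(g + 4)*(g - 2)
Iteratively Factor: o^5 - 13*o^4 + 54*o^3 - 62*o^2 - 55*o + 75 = (o - 3)*(o^4 - 10*o^3 + 24*o^2 + 10*o - 25) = (o - 3)*(o + 1)*(o^3 - 11*o^2 + 35*o - 25) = (o - 5)*(o - 3)*(o + 1)*(o^2 - 6*o + 5) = (o - 5)*(o - 3)*(o - 1)*(o + 1)*(o - 5)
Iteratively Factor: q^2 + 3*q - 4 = (q - 1)*(q + 4)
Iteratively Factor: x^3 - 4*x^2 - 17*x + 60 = (x + 4)*(x^2 - 8*x + 15) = (x - 3)*(x + 4)*(x - 5)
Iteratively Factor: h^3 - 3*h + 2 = (h - 1)*(h^2 + h - 2) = (h - 1)*(h + 2)*(h - 1)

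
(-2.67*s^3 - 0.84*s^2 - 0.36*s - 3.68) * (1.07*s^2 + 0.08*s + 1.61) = -2.8569*s^5 - 1.1124*s^4 - 4.7511*s^3 - 5.3188*s^2 - 0.874*s - 5.9248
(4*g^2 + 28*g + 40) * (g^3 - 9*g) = 4*g^5 + 28*g^4 + 4*g^3 - 252*g^2 - 360*g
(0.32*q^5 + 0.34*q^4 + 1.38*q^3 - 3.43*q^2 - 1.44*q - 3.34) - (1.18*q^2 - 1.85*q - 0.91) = 0.32*q^5 + 0.34*q^4 + 1.38*q^3 - 4.61*q^2 + 0.41*q - 2.43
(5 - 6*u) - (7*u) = 5 - 13*u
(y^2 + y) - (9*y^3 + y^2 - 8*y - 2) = -9*y^3 + 9*y + 2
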